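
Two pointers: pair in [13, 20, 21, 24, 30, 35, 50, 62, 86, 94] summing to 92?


lo=0(13)+hi=9(94)=107
lo=0(13)+hi=8(86)=99
lo=0(13)+hi=7(62)=75
lo=1(20)+hi=7(62)=82
lo=2(21)+hi=7(62)=83
lo=3(24)+hi=7(62)=86
lo=4(30)+hi=7(62)=92

Yes: 30+62=92


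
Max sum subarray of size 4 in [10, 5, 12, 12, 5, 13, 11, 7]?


[0:4]: 39
[1:5]: 34
[2:6]: 42
[3:7]: 41
[4:8]: 36

Max: 42 at [2:6]


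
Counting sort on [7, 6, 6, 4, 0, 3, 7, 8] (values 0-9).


Input: [7, 6, 6, 4, 0, 3, 7, 8]
Counts: [1, 0, 0, 1, 1, 0, 2, 2, 1, 0]

Sorted: [0, 3, 4, 6, 6, 7, 7, 8]


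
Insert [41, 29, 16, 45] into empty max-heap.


Insert 41: [41]
Insert 29: [41, 29]
Insert 16: [41, 29, 16]
Insert 45: [45, 41, 16, 29]

Final heap: [45, 41, 16, 29]


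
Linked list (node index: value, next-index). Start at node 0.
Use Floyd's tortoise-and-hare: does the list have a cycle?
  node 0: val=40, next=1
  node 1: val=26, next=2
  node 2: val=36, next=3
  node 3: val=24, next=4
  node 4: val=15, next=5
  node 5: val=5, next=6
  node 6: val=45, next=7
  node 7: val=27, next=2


Floyd's tortoise (slow, +1) and hare (fast, +2):
  init: slow=0, fast=0
  step 1: slow=1, fast=2
  step 2: slow=2, fast=4
  step 3: slow=3, fast=6
  step 4: slow=4, fast=2
  step 5: slow=5, fast=4
  step 6: slow=6, fast=6
  slow == fast at node 6: cycle detected

Cycle: yes


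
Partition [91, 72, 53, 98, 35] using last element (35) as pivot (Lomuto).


Pivot: 35
Place pivot at 0: [35, 72, 53, 98, 91]

Partitioned: [35, 72, 53, 98, 91]


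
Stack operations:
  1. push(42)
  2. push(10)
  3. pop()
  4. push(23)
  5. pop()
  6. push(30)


push(42) -> [42]
push(10) -> [42, 10]
pop()->10, [42]
push(23) -> [42, 23]
pop()->23, [42]
push(30) -> [42, 30]

Final stack: [42, 30]


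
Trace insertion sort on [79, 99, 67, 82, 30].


Initial: [79, 99, 67, 82, 30]
Insert 99: [79, 99, 67, 82, 30]
Insert 67: [67, 79, 99, 82, 30]
Insert 82: [67, 79, 82, 99, 30]
Insert 30: [30, 67, 79, 82, 99]

Sorted: [30, 67, 79, 82, 99]


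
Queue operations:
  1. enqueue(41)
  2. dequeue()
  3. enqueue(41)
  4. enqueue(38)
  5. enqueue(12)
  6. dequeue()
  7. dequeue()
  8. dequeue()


enqueue(41) -> [41]
dequeue()->41, []
enqueue(41) -> [41]
enqueue(38) -> [41, 38]
enqueue(12) -> [41, 38, 12]
dequeue()->41, [38, 12]
dequeue()->38, [12]
dequeue()->12, []

Final queue: []


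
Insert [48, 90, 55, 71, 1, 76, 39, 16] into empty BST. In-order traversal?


Insert 48: root
Insert 90: R from 48
Insert 55: R from 48 -> L from 90
Insert 71: R from 48 -> L from 90 -> R from 55
Insert 1: L from 48
Insert 76: R from 48 -> L from 90 -> R from 55 -> R from 71
Insert 39: L from 48 -> R from 1
Insert 16: L from 48 -> R from 1 -> L from 39

In-order: [1, 16, 39, 48, 55, 71, 76, 90]


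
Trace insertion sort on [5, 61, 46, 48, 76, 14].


Initial: [5, 61, 46, 48, 76, 14]
Insert 61: [5, 61, 46, 48, 76, 14]
Insert 46: [5, 46, 61, 48, 76, 14]
Insert 48: [5, 46, 48, 61, 76, 14]
Insert 76: [5, 46, 48, 61, 76, 14]
Insert 14: [5, 14, 46, 48, 61, 76]

Sorted: [5, 14, 46, 48, 61, 76]


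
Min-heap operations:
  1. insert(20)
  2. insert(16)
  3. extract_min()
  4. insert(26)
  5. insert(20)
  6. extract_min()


insert(20) -> [20]
insert(16) -> [16, 20]
extract_min()->16, [20]
insert(26) -> [20, 26]
insert(20) -> [20, 26, 20]
extract_min()->20, [20, 26]

Final heap: [20, 26]


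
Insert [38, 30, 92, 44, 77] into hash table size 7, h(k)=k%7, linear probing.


Insert 38: h=3 -> slot 3
Insert 30: h=2 -> slot 2
Insert 92: h=1 -> slot 1
Insert 44: h=2, 2 probes -> slot 4
Insert 77: h=0 -> slot 0

Table: [77, 92, 30, 38, 44, None, None]


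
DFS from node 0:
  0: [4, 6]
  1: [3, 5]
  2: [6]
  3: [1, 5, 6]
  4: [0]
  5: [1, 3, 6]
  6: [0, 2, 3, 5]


Visit 0, push [6, 4]
Visit 4, push []
Visit 6, push [5, 3, 2]
Visit 2, push []
Visit 3, push [5, 1]
Visit 1, push [5]
Visit 5, push []

DFS order: [0, 4, 6, 2, 3, 1, 5]


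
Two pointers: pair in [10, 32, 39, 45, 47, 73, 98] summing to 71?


lo=0(10)+hi=6(98)=108
lo=0(10)+hi=5(73)=83
lo=0(10)+hi=4(47)=57
lo=1(32)+hi=4(47)=79
lo=1(32)+hi=3(45)=77
lo=1(32)+hi=2(39)=71

Yes: 32+39=71


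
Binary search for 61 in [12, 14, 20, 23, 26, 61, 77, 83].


Step 1: lo=0, hi=7, mid=3, val=23
Step 2: lo=4, hi=7, mid=5, val=61

Found at index 5


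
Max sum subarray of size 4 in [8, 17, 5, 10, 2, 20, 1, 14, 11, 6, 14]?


[0:4]: 40
[1:5]: 34
[2:6]: 37
[3:7]: 33
[4:8]: 37
[5:9]: 46
[6:10]: 32
[7:11]: 45

Max: 46 at [5:9]


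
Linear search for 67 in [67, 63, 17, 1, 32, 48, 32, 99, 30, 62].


i=0: 67==67 found!

Found at 0, 1 comps


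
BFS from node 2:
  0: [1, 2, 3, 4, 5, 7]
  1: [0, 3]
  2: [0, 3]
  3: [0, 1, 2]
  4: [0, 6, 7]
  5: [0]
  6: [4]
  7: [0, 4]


Visit 2, enqueue [0, 3]
Visit 0, enqueue [1, 4, 5, 7]
Visit 3, enqueue []
Visit 1, enqueue []
Visit 4, enqueue [6]
Visit 5, enqueue []
Visit 7, enqueue []
Visit 6, enqueue []

BFS order: [2, 0, 3, 1, 4, 5, 7, 6]


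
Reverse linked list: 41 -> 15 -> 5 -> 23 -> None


Step 1: curr=41, set curr.next=prev(None) | reversed so far: 41
Step 2: curr=15, set curr.next=prev(41) | reversed so far: 15 -> 41
Step 3: curr=5, set curr.next=prev(15) | reversed so far: 5 -> 15 -> 41
Step 4: curr=23, set curr.next=prev(5) | reversed so far: 23 -> 5 -> 15 -> 41

23 -> 5 -> 15 -> 41 -> None


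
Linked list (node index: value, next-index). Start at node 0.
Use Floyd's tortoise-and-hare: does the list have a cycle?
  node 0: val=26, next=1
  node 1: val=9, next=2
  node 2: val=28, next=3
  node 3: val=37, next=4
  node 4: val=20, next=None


Floyd's tortoise (slow, +1) and hare (fast, +2):
  init: slow=0, fast=0
  step 1: slow=1, fast=2
  step 2: slow=2, fast=4
  step 3: fast -> None, no cycle

Cycle: no


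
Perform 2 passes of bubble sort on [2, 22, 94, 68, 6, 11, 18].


Initial: [2, 22, 94, 68, 6, 11, 18]
Pass 1: [2, 22, 68, 6, 11, 18, 94] (4 swaps)
Pass 2: [2, 22, 6, 11, 18, 68, 94] (3 swaps)

After 2 passes: [2, 22, 6, 11, 18, 68, 94]


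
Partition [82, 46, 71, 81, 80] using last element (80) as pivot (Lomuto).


Pivot: 80
  46 <= 80: swap -> [46, 82, 71, 81, 80]
  71 <= 80: swap -> [46, 71, 82, 81, 80]
Place pivot at 2: [46, 71, 80, 81, 82]

Partitioned: [46, 71, 80, 81, 82]


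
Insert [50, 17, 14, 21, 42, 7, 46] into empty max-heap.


Insert 50: [50]
Insert 17: [50, 17]
Insert 14: [50, 17, 14]
Insert 21: [50, 21, 14, 17]
Insert 42: [50, 42, 14, 17, 21]
Insert 7: [50, 42, 14, 17, 21, 7]
Insert 46: [50, 42, 46, 17, 21, 7, 14]

Final heap: [50, 42, 46, 17, 21, 7, 14]


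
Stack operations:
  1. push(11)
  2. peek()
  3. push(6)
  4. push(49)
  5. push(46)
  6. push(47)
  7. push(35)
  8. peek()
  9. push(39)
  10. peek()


push(11) -> [11]
peek()->11
push(6) -> [11, 6]
push(49) -> [11, 6, 49]
push(46) -> [11, 6, 49, 46]
push(47) -> [11, 6, 49, 46, 47]
push(35) -> [11, 6, 49, 46, 47, 35]
peek()->35
push(39) -> [11, 6, 49, 46, 47, 35, 39]
peek()->39

Final stack: [11, 6, 49, 46, 47, 35, 39]


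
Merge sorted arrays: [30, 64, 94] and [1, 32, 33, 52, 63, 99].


Take 1 from B
Take 30 from A
Take 32 from B
Take 33 from B
Take 52 from B
Take 63 from B
Take 64 from A
Take 94 from A

Merged: [1, 30, 32, 33, 52, 63, 64, 94, 99]


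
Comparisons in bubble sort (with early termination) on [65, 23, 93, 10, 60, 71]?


Algorithm: bubble sort (with early termination)
Input: [65, 23, 93, 10, 60, 71]
Sorted: [10, 23, 60, 65, 71, 93]

14


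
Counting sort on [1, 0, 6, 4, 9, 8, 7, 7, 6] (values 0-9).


Input: [1, 0, 6, 4, 9, 8, 7, 7, 6]
Counts: [1, 1, 0, 0, 1, 0, 2, 2, 1, 1]

Sorted: [0, 1, 4, 6, 6, 7, 7, 8, 9]


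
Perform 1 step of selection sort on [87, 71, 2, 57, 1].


Initial: [87, 71, 2, 57, 1]
Step 1: min=1 at 4
  Swap: [1, 71, 2, 57, 87]

After 1 step: [1, 71, 2, 57, 87]


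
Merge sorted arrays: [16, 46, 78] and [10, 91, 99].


Take 10 from B
Take 16 from A
Take 46 from A
Take 78 from A

Merged: [10, 16, 46, 78, 91, 99]


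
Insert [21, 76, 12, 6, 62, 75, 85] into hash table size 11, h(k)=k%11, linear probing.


Insert 21: h=10 -> slot 10
Insert 76: h=10, 1 probes -> slot 0
Insert 12: h=1 -> slot 1
Insert 6: h=6 -> slot 6
Insert 62: h=7 -> slot 7
Insert 75: h=9 -> slot 9
Insert 85: h=8 -> slot 8

Table: [76, 12, None, None, None, None, 6, 62, 85, 75, 21]


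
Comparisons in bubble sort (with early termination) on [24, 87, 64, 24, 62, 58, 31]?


Algorithm: bubble sort (with early termination)
Input: [24, 87, 64, 24, 62, 58, 31]
Sorted: [24, 24, 31, 58, 62, 64, 87]

20


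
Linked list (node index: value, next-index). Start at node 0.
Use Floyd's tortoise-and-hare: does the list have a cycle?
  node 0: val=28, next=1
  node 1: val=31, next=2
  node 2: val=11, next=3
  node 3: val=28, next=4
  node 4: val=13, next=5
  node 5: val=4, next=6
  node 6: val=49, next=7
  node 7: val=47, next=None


Floyd's tortoise (slow, +1) and hare (fast, +2):
  init: slow=0, fast=0
  step 1: slow=1, fast=2
  step 2: slow=2, fast=4
  step 3: slow=3, fast=6
  step 4: fast 6->7->None, no cycle

Cycle: no


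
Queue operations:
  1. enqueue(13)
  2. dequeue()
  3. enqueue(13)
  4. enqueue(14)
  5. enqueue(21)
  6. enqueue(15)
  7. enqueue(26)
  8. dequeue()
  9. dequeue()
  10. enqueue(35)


enqueue(13) -> [13]
dequeue()->13, []
enqueue(13) -> [13]
enqueue(14) -> [13, 14]
enqueue(21) -> [13, 14, 21]
enqueue(15) -> [13, 14, 21, 15]
enqueue(26) -> [13, 14, 21, 15, 26]
dequeue()->13, [14, 21, 15, 26]
dequeue()->14, [21, 15, 26]
enqueue(35) -> [21, 15, 26, 35]

Final queue: [21, 15, 26, 35]


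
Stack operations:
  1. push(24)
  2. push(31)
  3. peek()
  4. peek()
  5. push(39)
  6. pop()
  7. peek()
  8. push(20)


push(24) -> [24]
push(31) -> [24, 31]
peek()->31
peek()->31
push(39) -> [24, 31, 39]
pop()->39, [24, 31]
peek()->31
push(20) -> [24, 31, 20]

Final stack: [24, 31, 20]


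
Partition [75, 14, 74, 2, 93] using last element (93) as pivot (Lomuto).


Pivot: 93
  75 <= 93: advance i (no swap)
  14 <= 93: advance i (no swap)
  74 <= 93: advance i (no swap)
  2 <= 93: advance i (no swap)
Place pivot at 4: [75, 14, 74, 2, 93]

Partitioned: [75, 14, 74, 2, 93]


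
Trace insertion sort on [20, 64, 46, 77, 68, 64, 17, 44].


Initial: [20, 64, 46, 77, 68, 64, 17, 44]
Insert 64: [20, 64, 46, 77, 68, 64, 17, 44]
Insert 46: [20, 46, 64, 77, 68, 64, 17, 44]
Insert 77: [20, 46, 64, 77, 68, 64, 17, 44]
Insert 68: [20, 46, 64, 68, 77, 64, 17, 44]
Insert 64: [20, 46, 64, 64, 68, 77, 17, 44]
Insert 17: [17, 20, 46, 64, 64, 68, 77, 44]
Insert 44: [17, 20, 44, 46, 64, 64, 68, 77]

Sorted: [17, 20, 44, 46, 64, 64, 68, 77]


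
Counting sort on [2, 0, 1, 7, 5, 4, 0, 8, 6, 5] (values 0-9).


Input: [2, 0, 1, 7, 5, 4, 0, 8, 6, 5]
Counts: [2, 1, 1, 0, 1, 2, 1, 1, 1, 0]

Sorted: [0, 0, 1, 2, 4, 5, 5, 6, 7, 8]


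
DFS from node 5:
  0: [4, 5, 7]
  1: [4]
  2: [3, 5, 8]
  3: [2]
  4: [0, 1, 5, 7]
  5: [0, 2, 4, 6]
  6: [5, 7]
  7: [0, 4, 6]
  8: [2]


Visit 5, push [6, 4, 2, 0]
Visit 0, push [7, 4]
Visit 4, push [7, 1]
Visit 1, push []
Visit 7, push [6]
Visit 6, push []
Visit 2, push [8, 3]
Visit 3, push []
Visit 8, push []

DFS order: [5, 0, 4, 1, 7, 6, 2, 3, 8]


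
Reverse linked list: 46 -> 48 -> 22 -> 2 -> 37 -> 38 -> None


Step 1: curr=46, set curr.next=prev(None) | reversed so far: 46
Step 2: curr=48, set curr.next=prev(46) | reversed so far: 48 -> 46
Step 3: curr=22, set curr.next=prev(48) | reversed so far: 22 -> 48 -> 46
Step 4: curr=2, set curr.next=prev(22) | reversed so far: 2 -> 22 -> 48 -> 46
Step 5: curr=37, set curr.next=prev(2) | reversed so far: 37 -> 2 -> 22 -> 48 -> 46
Step 6: curr=38, set curr.next=prev(37) | reversed so far: 38 -> 37 -> 2 -> 22 -> 48 -> 46

38 -> 37 -> 2 -> 22 -> 48 -> 46 -> None


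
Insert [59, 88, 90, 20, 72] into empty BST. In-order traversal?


Insert 59: root
Insert 88: R from 59
Insert 90: R from 59 -> R from 88
Insert 20: L from 59
Insert 72: R from 59 -> L from 88

In-order: [20, 59, 72, 88, 90]


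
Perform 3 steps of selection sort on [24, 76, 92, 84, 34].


Initial: [24, 76, 92, 84, 34]
Step 1: min=24 at 0
  Swap: [24, 76, 92, 84, 34]
Step 2: min=34 at 4
  Swap: [24, 34, 92, 84, 76]
Step 3: min=76 at 4
  Swap: [24, 34, 76, 84, 92]

After 3 steps: [24, 34, 76, 84, 92]


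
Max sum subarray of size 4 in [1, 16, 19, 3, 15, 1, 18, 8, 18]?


[0:4]: 39
[1:5]: 53
[2:6]: 38
[3:7]: 37
[4:8]: 42
[5:9]: 45

Max: 53 at [1:5]


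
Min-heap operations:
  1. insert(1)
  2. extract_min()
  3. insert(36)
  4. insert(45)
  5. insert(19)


insert(1) -> [1]
extract_min()->1, []
insert(36) -> [36]
insert(45) -> [36, 45]
insert(19) -> [19, 45, 36]

Final heap: [19, 45, 36]


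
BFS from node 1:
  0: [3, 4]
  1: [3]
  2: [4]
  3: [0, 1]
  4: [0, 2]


Visit 1, enqueue [3]
Visit 3, enqueue [0]
Visit 0, enqueue [4]
Visit 4, enqueue [2]
Visit 2, enqueue []

BFS order: [1, 3, 0, 4, 2]


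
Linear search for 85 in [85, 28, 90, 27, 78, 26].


i=0: 85==85 found!

Found at 0, 1 comps


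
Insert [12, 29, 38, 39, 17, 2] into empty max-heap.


Insert 12: [12]
Insert 29: [29, 12]
Insert 38: [38, 12, 29]
Insert 39: [39, 38, 29, 12]
Insert 17: [39, 38, 29, 12, 17]
Insert 2: [39, 38, 29, 12, 17, 2]

Final heap: [39, 38, 29, 12, 17, 2]


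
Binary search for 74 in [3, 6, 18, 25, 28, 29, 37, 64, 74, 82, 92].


Step 1: lo=0, hi=10, mid=5, val=29
Step 2: lo=6, hi=10, mid=8, val=74

Found at index 8


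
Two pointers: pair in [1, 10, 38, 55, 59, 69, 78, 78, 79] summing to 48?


lo=0(1)+hi=8(79)=80
lo=0(1)+hi=7(78)=79
lo=0(1)+hi=6(78)=79
lo=0(1)+hi=5(69)=70
lo=0(1)+hi=4(59)=60
lo=0(1)+hi=3(55)=56
lo=0(1)+hi=2(38)=39
lo=1(10)+hi=2(38)=48

Yes: 10+38=48


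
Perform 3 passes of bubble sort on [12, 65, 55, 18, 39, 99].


Initial: [12, 65, 55, 18, 39, 99]
Pass 1: [12, 55, 18, 39, 65, 99] (3 swaps)
Pass 2: [12, 18, 39, 55, 65, 99] (2 swaps)
Pass 3: [12, 18, 39, 55, 65, 99] (0 swaps)

After 3 passes: [12, 18, 39, 55, 65, 99]


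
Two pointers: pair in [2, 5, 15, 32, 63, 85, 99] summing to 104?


lo=0(2)+hi=6(99)=101
lo=1(5)+hi=6(99)=104

Yes: 5+99=104


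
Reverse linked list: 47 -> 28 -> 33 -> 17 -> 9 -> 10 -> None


Step 1: curr=47, set curr.next=prev(None) | reversed so far: 47
Step 2: curr=28, set curr.next=prev(47) | reversed so far: 28 -> 47
Step 3: curr=33, set curr.next=prev(28) | reversed so far: 33 -> 28 -> 47
Step 4: curr=17, set curr.next=prev(33) | reversed so far: 17 -> 33 -> 28 -> 47
Step 5: curr=9, set curr.next=prev(17) | reversed so far: 9 -> 17 -> 33 -> 28 -> 47
Step 6: curr=10, set curr.next=prev(9) | reversed so far: 10 -> 9 -> 17 -> 33 -> 28 -> 47

10 -> 9 -> 17 -> 33 -> 28 -> 47 -> None


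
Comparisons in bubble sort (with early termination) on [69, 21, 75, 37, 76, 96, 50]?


Algorithm: bubble sort (with early termination)
Input: [69, 21, 75, 37, 76, 96, 50]
Sorted: [21, 37, 50, 69, 75, 76, 96]

20


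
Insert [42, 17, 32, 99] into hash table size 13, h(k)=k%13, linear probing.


Insert 42: h=3 -> slot 3
Insert 17: h=4 -> slot 4
Insert 32: h=6 -> slot 6
Insert 99: h=8 -> slot 8

Table: [None, None, None, 42, 17, None, 32, None, 99, None, None, None, None]


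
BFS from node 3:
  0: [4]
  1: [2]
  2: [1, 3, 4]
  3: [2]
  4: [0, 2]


Visit 3, enqueue [2]
Visit 2, enqueue [1, 4]
Visit 1, enqueue []
Visit 4, enqueue [0]
Visit 0, enqueue []

BFS order: [3, 2, 1, 4, 0]


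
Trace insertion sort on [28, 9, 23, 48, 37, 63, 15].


Initial: [28, 9, 23, 48, 37, 63, 15]
Insert 9: [9, 28, 23, 48, 37, 63, 15]
Insert 23: [9, 23, 28, 48, 37, 63, 15]
Insert 48: [9, 23, 28, 48, 37, 63, 15]
Insert 37: [9, 23, 28, 37, 48, 63, 15]
Insert 63: [9, 23, 28, 37, 48, 63, 15]
Insert 15: [9, 15, 23, 28, 37, 48, 63]

Sorted: [9, 15, 23, 28, 37, 48, 63]


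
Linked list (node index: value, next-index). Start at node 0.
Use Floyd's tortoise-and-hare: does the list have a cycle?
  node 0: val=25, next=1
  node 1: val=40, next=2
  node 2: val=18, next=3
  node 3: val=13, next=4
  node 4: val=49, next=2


Floyd's tortoise (slow, +1) and hare (fast, +2):
  init: slow=0, fast=0
  step 1: slow=1, fast=2
  step 2: slow=2, fast=4
  step 3: slow=3, fast=3
  slow == fast at node 3: cycle detected

Cycle: yes


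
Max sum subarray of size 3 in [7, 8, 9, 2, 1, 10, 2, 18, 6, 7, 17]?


[0:3]: 24
[1:4]: 19
[2:5]: 12
[3:6]: 13
[4:7]: 13
[5:8]: 30
[6:9]: 26
[7:10]: 31
[8:11]: 30

Max: 31 at [7:10]


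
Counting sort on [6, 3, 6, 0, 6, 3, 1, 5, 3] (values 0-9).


Input: [6, 3, 6, 0, 6, 3, 1, 5, 3]
Counts: [1, 1, 0, 3, 0, 1, 3, 0, 0, 0]

Sorted: [0, 1, 3, 3, 3, 5, 6, 6, 6]


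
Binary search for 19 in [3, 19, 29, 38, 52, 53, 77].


Step 1: lo=0, hi=6, mid=3, val=38
Step 2: lo=0, hi=2, mid=1, val=19

Found at index 1


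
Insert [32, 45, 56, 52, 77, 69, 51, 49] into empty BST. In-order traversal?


Insert 32: root
Insert 45: R from 32
Insert 56: R from 32 -> R from 45
Insert 52: R from 32 -> R from 45 -> L from 56
Insert 77: R from 32 -> R from 45 -> R from 56
Insert 69: R from 32 -> R from 45 -> R from 56 -> L from 77
Insert 51: R from 32 -> R from 45 -> L from 56 -> L from 52
Insert 49: R from 32 -> R from 45 -> L from 56 -> L from 52 -> L from 51

In-order: [32, 45, 49, 51, 52, 56, 69, 77]


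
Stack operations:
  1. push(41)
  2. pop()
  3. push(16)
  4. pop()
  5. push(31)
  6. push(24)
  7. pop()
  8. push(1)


push(41) -> [41]
pop()->41, []
push(16) -> [16]
pop()->16, []
push(31) -> [31]
push(24) -> [31, 24]
pop()->24, [31]
push(1) -> [31, 1]

Final stack: [31, 1]


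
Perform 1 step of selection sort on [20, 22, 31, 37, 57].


Initial: [20, 22, 31, 37, 57]
Step 1: min=20 at 0
  Swap: [20, 22, 31, 37, 57]

After 1 step: [20, 22, 31, 37, 57]


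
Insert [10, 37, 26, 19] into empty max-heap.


Insert 10: [10]
Insert 37: [37, 10]
Insert 26: [37, 10, 26]
Insert 19: [37, 19, 26, 10]

Final heap: [37, 19, 26, 10]


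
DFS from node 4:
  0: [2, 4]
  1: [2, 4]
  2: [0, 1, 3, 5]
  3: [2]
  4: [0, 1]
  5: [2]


Visit 4, push [1, 0]
Visit 0, push [2]
Visit 2, push [5, 3, 1]
Visit 1, push []
Visit 3, push []
Visit 5, push []

DFS order: [4, 0, 2, 1, 3, 5]


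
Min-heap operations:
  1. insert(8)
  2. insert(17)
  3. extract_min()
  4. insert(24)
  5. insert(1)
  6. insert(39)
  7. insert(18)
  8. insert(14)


insert(8) -> [8]
insert(17) -> [8, 17]
extract_min()->8, [17]
insert(24) -> [17, 24]
insert(1) -> [1, 24, 17]
insert(39) -> [1, 24, 17, 39]
insert(18) -> [1, 18, 17, 39, 24]
insert(14) -> [1, 18, 14, 39, 24, 17]

Final heap: [1, 18, 14, 39, 24, 17]


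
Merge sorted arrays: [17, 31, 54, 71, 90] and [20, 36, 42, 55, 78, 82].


Take 17 from A
Take 20 from B
Take 31 from A
Take 36 from B
Take 42 from B
Take 54 from A
Take 55 from B
Take 71 from A
Take 78 from B
Take 82 from B

Merged: [17, 20, 31, 36, 42, 54, 55, 71, 78, 82, 90]


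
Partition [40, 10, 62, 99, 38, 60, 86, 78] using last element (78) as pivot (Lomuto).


Pivot: 78
  40 <= 78: advance i (no swap)
  10 <= 78: advance i (no swap)
  62 <= 78: advance i (no swap)
  38 <= 78: swap -> [40, 10, 62, 38, 99, 60, 86, 78]
  60 <= 78: swap -> [40, 10, 62, 38, 60, 99, 86, 78]
Place pivot at 5: [40, 10, 62, 38, 60, 78, 86, 99]

Partitioned: [40, 10, 62, 38, 60, 78, 86, 99]


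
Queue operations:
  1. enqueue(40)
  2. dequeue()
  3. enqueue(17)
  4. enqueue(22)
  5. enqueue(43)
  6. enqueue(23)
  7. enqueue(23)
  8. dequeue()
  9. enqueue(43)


enqueue(40) -> [40]
dequeue()->40, []
enqueue(17) -> [17]
enqueue(22) -> [17, 22]
enqueue(43) -> [17, 22, 43]
enqueue(23) -> [17, 22, 43, 23]
enqueue(23) -> [17, 22, 43, 23, 23]
dequeue()->17, [22, 43, 23, 23]
enqueue(43) -> [22, 43, 23, 23, 43]

Final queue: [22, 43, 23, 23, 43]


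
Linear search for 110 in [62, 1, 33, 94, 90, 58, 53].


i=0: 62!=110
i=1: 1!=110
i=2: 33!=110
i=3: 94!=110
i=4: 90!=110
i=5: 58!=110
i=6: 53!=110

Not found, 7 comps


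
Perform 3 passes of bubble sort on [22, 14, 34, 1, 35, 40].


Initial: [22, 14, 34, 1, 35, 40]
Pass 1: [14, 22, 1, 34, 35, 40] (2 swaps)
Pass 2: [14, 1, 22, 34, 35, 40] (1 swaps)
Pass 3: [1, 14, 22, 34, 35, 40] (1 swaps)

After 3 passes: [1, 14, 22, 34, 35, 40]


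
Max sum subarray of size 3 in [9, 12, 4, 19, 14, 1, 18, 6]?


[0:3]: 25
[1:4]: 35
[2:5]: 37
[3:6]: 34
[4:7]: 33
[5:8]: 25

Max: 37 at [2:5]


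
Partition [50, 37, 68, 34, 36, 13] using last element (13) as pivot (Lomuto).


Pivot: 13
Place pivot at 0: [13, 37, 68, 34, 36, 50]

Partitioned: [13, 37, 68, 34, 36, 50]


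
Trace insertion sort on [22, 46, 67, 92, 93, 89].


Initial: [22, 46, 67, 92, 93, 89]
Insert 46: [22, 46, 67, 92, 93, 89]
Insert 67: [22, 46, 67, 92, 93, 89]
Insert 92: [22, 46, 67, 92, 93, 89]
Insert 93: [22, 46, 67, 92, 93, 89]
Insert 89: [22, 46, 67, 89, 92, 93]

Sorted: [22, 46, 67, 89, 92, 93]


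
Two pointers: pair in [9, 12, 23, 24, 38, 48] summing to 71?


lo=0(9)+hi=5(48)=57
lo=1(12)+hi=5(48)=60
lo=2(23)+hi=5(48)=71

Yes: 23+48=71


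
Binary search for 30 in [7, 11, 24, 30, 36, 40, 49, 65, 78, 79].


Step 1: lo=0, hi=9, mid=4, val=36
Step 2: lo=0, hi=3, mid=1, val=11
Step 3: lo=2, hi=3, mid=2, val=24
Step 4: lo=3, hi=3, mid=3, val=30

Found at index 3


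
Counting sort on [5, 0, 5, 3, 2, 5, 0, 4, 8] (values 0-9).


Input: [5, 0, 5, 3, 2, 5, 0, 4, 8]
Counts: [2, 0, 1, 1, 1, 3, 0, 0, 1, 0]

Sorted: [0, 0, 2, 3, 4, 5, 5, 5, 8]


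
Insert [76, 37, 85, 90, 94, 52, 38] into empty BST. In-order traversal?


Insert 76: root
Insert 37: L from 76
Insert 85: R from 76
Insert 90: R from 76 -> R from 85
Insert 94: R from 76 -> R from 85 -> R from 90
Insert 52: L from 76 -> R from 37
Insert 38: L from 76 -> R from 37 -> L from 52

In-order: [37, 38, 52, 76, 85, 90, 94]


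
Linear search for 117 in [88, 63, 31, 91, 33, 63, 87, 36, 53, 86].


i=0: 88!=117
i=1: 63!=117
i=2: 31!=117
i=3: 91!=117
i=4: 33!=117
i=5: 63!=117
i=6: 87!=117
i=7: 36!=117
i=8: 53!=117
i=9: 86!=117

Not found, 10 comps


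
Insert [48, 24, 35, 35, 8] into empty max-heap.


Insert 48: [48]
Insert 24: [48, 24]
Insert 35: [48, 24, 35]
Insert 35: [48, 35, 35, 24]
Insert 8: [48, 35, 35, 24, 8]

Final heap: [48, 35, 35, 24, 8]


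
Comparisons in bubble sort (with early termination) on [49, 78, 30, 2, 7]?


Algorithm: bubble sort (with early termination)
Input: [49, 78, 30, 2, 7]
Sorted: [2, 7, 30, 49, 78]

10


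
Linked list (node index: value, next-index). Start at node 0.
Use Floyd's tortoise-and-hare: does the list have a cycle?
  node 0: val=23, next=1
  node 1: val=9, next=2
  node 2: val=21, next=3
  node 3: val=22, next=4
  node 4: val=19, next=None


Floyd's tortoise (slow, +1) and hare (fast, +2):
  init: slow=0, fast=0
  step 1: slow=1, fast=2
  step 2: slow=2, fast=4
  step 3: fast -> None, no cycle

Cycle: no


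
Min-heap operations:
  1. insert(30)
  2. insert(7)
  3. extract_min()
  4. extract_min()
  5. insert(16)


insert(30) -> [30]
insert(7) -> [7, 30]
extract_min()->7, [30]
extract_min()->30, []
insert(16) -> [16]

Final heap: [16]


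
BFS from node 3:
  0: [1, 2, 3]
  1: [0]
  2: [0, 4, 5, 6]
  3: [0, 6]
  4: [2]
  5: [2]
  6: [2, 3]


Visit 3, enqueue [0, 6]
Visit 0, enqueue [1, 2]
Visit 6, enqueue []
Visit 1, enqueue []
Visit 2, enqueue [4, 5]
Visit 4, enqueue []
Visit 5, enqueue []

BFS order: [3, 0, 6, 1, 2, 4, 5]


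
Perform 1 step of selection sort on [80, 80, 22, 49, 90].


Initial: [80, 80, 22, 49, 90]
Step 1: min=22 at 2
  Swap: [22, 80, 80, 49, 90]

After 1 step: [22, 80, 80, 49, 90]


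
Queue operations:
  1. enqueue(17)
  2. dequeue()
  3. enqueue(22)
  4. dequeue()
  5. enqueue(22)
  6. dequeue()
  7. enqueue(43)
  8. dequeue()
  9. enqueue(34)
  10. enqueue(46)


enqueue(17) -> [17]
dequeue()->17, []
enqueue(22) -> [22]
dequeue()->22, []
enqueue(22) -> [22]
dequeue()->22, []
enqueue(43) -> [43]
dequeue()->43, []
enqueue(34) -> [34]
enqueue(46) -> [34, 46]

Final queue: [34, 46]


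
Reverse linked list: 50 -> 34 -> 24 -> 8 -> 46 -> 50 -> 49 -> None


Step 1: curr=50, set curr.next=prev(None) | reversed so far: 50
Step 2: curr=34, set curr.next=prev(50) | reversed so far: 34 -> 50
Step 3: curr=24, set curr.next=prev(34) | reversed so far: 24 -> 34 -> 50
Step 4: curr=8, set curr.next=prev(24) | reversed so far: 8 -> 24 -> 34 -> 50
Step 5: curr=46, set curr.next=prev(8) | reversed so far: 46 -> 8 -> 24 -> 34 -> 50
Step 6: curr=50, set curr.next=prev(46) | reversed so far: 50 -> 46 -> 8 -> 24 -> 34 -> 50
Step 7: curr=49, set curr.next=prev(50) | reversed so far: 49 -> 50 -> 46 -> 8 -> 24 -> 34 -> 50

49 -> 50 -> 46 -> 8 -> 24 -> 34 -> 50 -> None


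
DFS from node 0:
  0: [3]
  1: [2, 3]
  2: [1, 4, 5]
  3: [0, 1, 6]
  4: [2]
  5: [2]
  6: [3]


Visit 0, push [3]
Visit 3, push [6, 1]
Visit 1, push [2]
Visit 2, push [5, 4]
Visit 4, push []
Visit 5, push []
Visit 6, push []

DFS order: [0, 3, 1, 2, 4, 5, 6]


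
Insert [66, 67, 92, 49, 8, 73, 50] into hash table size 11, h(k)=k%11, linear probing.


Insert 66: h=0 -> slot 0
Insert 67: h=1 -> slot 1
Insert 92: h=4 -> slot 4
Insert 49: h=5 -> slot 5
Insert 8: h=8 -> slot 8
Insert 73: h=7 -> slot 7
Insert 50: h=6 -> slot 6

Table: [66, 67, None, None, 92, 49, 50, 73, 8, None, None]


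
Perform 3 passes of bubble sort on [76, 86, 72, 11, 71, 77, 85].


Initial: [76, 86, 72, 11, 71, 77, 85]
Pass 1: [76, 72, 11, 71, 77, 85, 86] (5 swaps)
Pass 2: [72, 11, 71, 76, 77, 85, 86] (3 swaps)
Pass 3: [11, 71, 72, 76, 77, 85, 86] (2 swaps)

After 3 passes: [11, 71, 72, 76, 77, 85, 86]


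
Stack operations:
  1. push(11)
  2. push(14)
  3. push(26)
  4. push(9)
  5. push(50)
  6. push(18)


push(11) -> [11]
push(14) -> [11, 14]
push(26) -> [11, 14, 26]
push(9) -> [11, 14, 26, 9]
push(50) -> [11, 14, 26, 9, 50]
push(18) -> [11, 14, 26, 9, 50, 18]

Final stack: [11, 14, 26, 9, 50, 18]


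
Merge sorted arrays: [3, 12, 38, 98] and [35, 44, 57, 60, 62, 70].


Take 3 from A
Take 12 from A
Take 35 from B
Take 38 from A
Take 44 from B
Take 57 from B
Take 60 from B
Take 62 from B
Take 70 from B

Merged: [3, 12, 35, 38, 44, 57, 60, 62, 70, 98]


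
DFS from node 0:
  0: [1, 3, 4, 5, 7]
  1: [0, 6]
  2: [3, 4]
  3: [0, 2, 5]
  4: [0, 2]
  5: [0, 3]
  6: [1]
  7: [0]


Visit 0, push [7, 5, 4, 3, 1]
Visit 1, push [6]
Visit 6, push []
Visit 3, push [5, 2]
Visit 2, push [4]
Visit 4, push []
Visit 5, push []
Visit 7, push []

DFS order: [0, 1, 6, 3, 2, 4, 5, 7]


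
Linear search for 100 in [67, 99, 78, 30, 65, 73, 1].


i=0: 67!=100
i=1: 99!=100
i=2: 78!=100
i=3: 30!=100
i=4: 65!=100
i=5: 73!=100
i=6: 1!=100

Not found, 7 comps


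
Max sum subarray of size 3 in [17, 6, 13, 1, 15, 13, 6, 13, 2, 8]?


[0:3]: 36
[1:4]: 20
[2:5]: 29
[3:6]: 29
[4:7]: 34
[5:8]: 32
[6:9]: 21
[7:10]: 23

Max: 36 at [0:3]


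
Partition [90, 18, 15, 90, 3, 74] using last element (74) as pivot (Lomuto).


Pivot: 74
  18 <= 74: swap -> [18, 90, 15, 90, 3, 74]
  15 <= 74: swap -> [18, 15, 90, 90, 3, 74]
  3 <= 74: swap -> [18, 15, 3, 90, 90, 74]
Place pivot at 3: [18, 15, 3, 74, 90, 90]

Partitioned: [18, 15, 3, 74, 90, 90]


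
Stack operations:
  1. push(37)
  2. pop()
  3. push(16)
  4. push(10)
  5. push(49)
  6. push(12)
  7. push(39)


push(37) -> [37]
pop()->37, []
push(16) -> [16]
push(10) -> [16, 10]
push(49) -> [16, 10, 49]
push(12) -> [16, 10, 49, 12]
push(39) -> [16, 10, 49, 12, 39]

Final stack: [16, 10, 49, 12, 39]


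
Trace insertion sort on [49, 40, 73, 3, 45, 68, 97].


Initial: [49, 40, 73, 3, 45, 68, 97]
Insert 40: [40, 49, 73, 3, 45, 68, 97]
Insert 73: [40, 49, 73, 3, 45, 68, 97]
Insert 3: [3, 40, 49, 73, 45, 68, 97]
Insert 45: [3, 40, 45, 49, 73, 68, 97]
Insert 68: [3, 40, 45, 49, 68, 73, 97]
Insert 97: [3, 40, 45, 49, 68, 73, 97]

Sorted: [3, 40, 45, 49, 68, 73, 97]


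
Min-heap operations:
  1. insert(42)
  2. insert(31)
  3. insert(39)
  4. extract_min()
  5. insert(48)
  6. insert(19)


insert(42) -> [42]
insert(31) -> [31, 42]
insert(39) -> [31, 42, 39]
extract_min()->31, [39, 42]
insert(48) -> [39, 42, 48]
insert(19) -> [19, 39, 48, 42]

Final heap: [19, 39, 48, 42]


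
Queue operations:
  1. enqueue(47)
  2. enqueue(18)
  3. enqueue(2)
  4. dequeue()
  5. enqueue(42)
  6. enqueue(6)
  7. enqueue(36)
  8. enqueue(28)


enqueue(47) -> [47]
enqueue(18) -> [47, 18]
enqueue(2) -> [47, 18, 2]
dequeue()->47, [18, 2]
enqueue(42) -> [18, 2, 42]
enqueue(6) -> [18, 2, 42, 6]
enqueue(36) -> [18, 2, 42, 6, 36]
enqueue(28) -> [18, 2, 42, 6, 36, 28]

Final queue: [18, 2, 42, 6, 36, 28]


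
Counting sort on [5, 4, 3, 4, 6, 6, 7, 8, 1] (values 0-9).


Input: [5, 4, 3, 4, 6, 6, 7, 8, 1]
Counts: [0, 1, 0, 1, 2, 1, 2, 1, 1, 0]

Sorted: [1, 3, 4, 4, 5, 6, 6, 7, 8]


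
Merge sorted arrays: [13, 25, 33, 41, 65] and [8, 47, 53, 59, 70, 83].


Take 8 from B
Take 13 from A
Take 25 from A
Take 33 from A
Take 41 from A
Take 47 from B
Take 53 from B
Take 59 from B
Take 65 from A

Merged: [8, 13, 25, 33, 41, 47, 53, 59, 65, 70, 83]


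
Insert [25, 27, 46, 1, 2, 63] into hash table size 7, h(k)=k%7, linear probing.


Insert 25: h=4 -> slot 4
Insert 27: h=6 -> slot 6
Insert 46: h=4, 1 probes -> slot 5
Insert 1: h=1 -> slot 1
Insert 2: h=2 -> slot 2
Insert 63: h=0 -> slot 0

Table: [63, 1, 2, None, 25, 46, 27]


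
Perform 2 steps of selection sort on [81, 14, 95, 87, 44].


Initial: [81, 14, 95, 87, 44]
Step 1: min=14 at 1
  Swap: [14, 81, 95, 87, 44]
Step 2: min=44 at 4
  Swap: [14, 44, 95, 87, 81]

After 2 steps: [14, 44, 95, 87, 81]


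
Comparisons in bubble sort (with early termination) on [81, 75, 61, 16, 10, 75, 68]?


Algorithm: bubble sort (with early termination)
Input: [81, 75, 61, 16, 10, 75, 68]
Sorted: [10, 16, 61, 68, 75, 75, 81]

20


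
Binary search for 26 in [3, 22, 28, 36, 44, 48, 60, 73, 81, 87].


Step 1: lo=0, hi=9, mid=4, val=44
Step 2: lo=0, hi=3, mid=1, val=22
Step 3: lo=2, hi=3, mid=2, val=28

Not found


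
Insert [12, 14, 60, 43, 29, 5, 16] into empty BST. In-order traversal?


Insert 12: root
Insert 14: R from 12
Insert 60: R from 12 -> R from 14
Insert 43: R from 12 -> R from 14 -> L from 60
Insert 29: R from 12 -> R from 14 -> L from 60 -> L from 43
Insert 5: L from 12
Insert 16: R from 12 -> R from 14 -> L from 60 -> L from 43 -> L from 29

In-order: [5, 12, 14, 16, 29, 43, 60]


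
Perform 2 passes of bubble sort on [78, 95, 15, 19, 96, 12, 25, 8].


Initial: [78, 95, 15, 19, 96, 12, 25, 8]
Pass 1: [78, 15, 19, 95, 12, 25, 8, 96] (5 swaps)
Pass 2: [15, 19, 78, 12, 25, 8, 95, 96] (5 swaps)

After 2 passes: [15, 19, 78, 12, 25, 8, 95, 96]


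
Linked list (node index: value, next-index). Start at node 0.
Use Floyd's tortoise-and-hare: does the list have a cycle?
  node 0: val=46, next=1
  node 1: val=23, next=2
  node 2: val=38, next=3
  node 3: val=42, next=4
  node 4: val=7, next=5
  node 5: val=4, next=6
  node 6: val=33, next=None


Floyd's tortoise (slow, +1) and hare (fast, +2):
  init: slow=0, fast=0
  step 1: slow=1, fast=2
  step 2: slow=2, fast=4
  step 3: slow=3, fast=6
  step 4: fast -> None, no cycle

Cycle: no


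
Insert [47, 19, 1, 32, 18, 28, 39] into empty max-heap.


Insert 47: [47]
Insert 19: [47, 19]
Insert 1: [47, 19, 1]
Insert 32: [47, 32, 1, 19]
Insert 18: [47, 32, 1, 19, 18]
Insert 28: [47, 32, 28, 19, 18, 1]
Insert 39: [47, 32, 39, 19, 18, 1, 28]

Final heap: [47, 32, 39, 19, 18, 1, 28]


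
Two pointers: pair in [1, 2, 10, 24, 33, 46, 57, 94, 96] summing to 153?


lo=0(1)+hi=8(96)=97
lo=1(2)+hi=8(96)=98
lo=2(10)+hi=8(96)=106
lo=3(24)+hi=8(96)=120
lo=4(33)+hi=8(96)=129
lo=5(46)+hi=8(96)=142
lo=6(57)+hi=8(96)=153

Yes: 57+96=153


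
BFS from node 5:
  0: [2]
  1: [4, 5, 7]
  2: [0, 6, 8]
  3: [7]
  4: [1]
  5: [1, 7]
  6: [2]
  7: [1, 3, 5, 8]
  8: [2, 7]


Visit 5, enqueue [1, 7]
Visit 1, enqueue [4]
Visit 7, enqueue [3, 8]
Visit 4, enqueue []
Visit 3, enqueue []
Visit 8, enqueue [2]
Visit 2, enqueue [0, 6]
Visit 0, enqueue []
Visit 6, enqueue []

BFS order: [5, 1, 7, 4, 3, 8, 2, 0, 6]


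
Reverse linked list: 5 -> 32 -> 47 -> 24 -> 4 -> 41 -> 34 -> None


Step 1: curr=5, set curr.next=prev(None) | reversed so far: 5
Step 2: curr=32, set curr.next=prev(5) | reversed so far: 32 -> 5
Step 3: curr=47, set curr.next=prev(32) | reversed so far: 47 -> 32 -> 5
Step 4: curr=24, set curr.next=prev(47) | reversed so far: 24 -> 47 -> 32 -> 5
Step 5: curr=4, set curr.next=prev(24) | reversed so far: 4 -> 24 -> 47 -> 32 -> 5
Step 6: curr=41, set curr.next=prev(4) | reversed so far: 41 -> 4 -> 24 -> 47 -> 32 -> 5
Step 7: curr=34, set curr.next=prev(41) | reversed so far: 34 -> 41 -> 4 -> 24 -> 47 -> 32 -> 5

34 -> 41 -> 4 -> 24 -> 47 -> 32 -> 5 -> None


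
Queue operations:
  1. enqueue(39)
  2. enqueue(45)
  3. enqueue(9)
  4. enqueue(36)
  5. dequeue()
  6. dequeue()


enqueue(39) -> [39]
enqueue(45) -> [39, 45]
enqueue(9) -> [39, 45, 9]
enqueue(36) -> [39, 45, 9, 36]
dequeue()->39, [45, 9, 36]
dequeue()->45, [9, 36]

Final queue: [9, 36]


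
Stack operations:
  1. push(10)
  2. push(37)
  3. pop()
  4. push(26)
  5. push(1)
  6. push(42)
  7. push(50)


push(10) -> [10]
push(37) -> [10, 37]
pop()->37, [10]
push(26) -> [10, 26]
push(1) -> [10, 26, 1]
push(42) -> [10, 26, 1, 42]
push(50) -> [10, 26, 1, 42, 50]

Final stack: [10, 26, 1, 42, 50]


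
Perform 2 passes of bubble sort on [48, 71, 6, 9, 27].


Initial: [48, 71, 6, 9, 27]
Pass 1: [48, 6, 9, 27, 71] (3 swaps)
Pass 2: [6, 9, 27, 48, 71] (3 swaps)

After 2 passes: [6, 9, 27, 48, 71]


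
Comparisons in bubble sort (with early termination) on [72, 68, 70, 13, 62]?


Algorithm: bubble sort (with early termination)
Input: [72, 68, 70, 13, 62]
Sorted: [13, 62, 68, 70, 72]

10


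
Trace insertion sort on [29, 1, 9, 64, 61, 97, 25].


Initial: [29, 1, 9, 64, 61, 97, 25]
Insert 1: [1, 29, 9, 64, 61, 97, 25]
Insert 9: [1, 9, 29, 64, 61, 97, 25]
Insert 64: [1, 9, 29, 64, 61, 97, 25]
Insert 61: [1, 9, 29, 61, 64, 97, 25]
Insert 97: [1, 9, 29, 61, 64, 97, 25]
Insert 25: [1, 9, 25, 29, 61, 64, 97]

Sorted: [1, 9, 25, 29, 61, 64, 97]


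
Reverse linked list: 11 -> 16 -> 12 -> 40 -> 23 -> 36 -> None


Step 1: curr=11, set curr.next=prev(None) | reversed so far: 11
Step 2: curr=16, set curr.next=prev(11) | reversed so far: 16 -> 11
Step 3: curr=12, set curr.next=prev(16) | reversed so far: 12 -> 16 -> 11
Step 4: curr=40, set curr.next=prev(12) | reversed so far: 40 -> 12 -> 16 -> 11
Step 5: curr=23, set curr.next=prev(40) | reversed so far: 23 -> 40 -> 12 -> 16 -> 11
Step 6: curr=36, set curr.next=prev(23) | reversed so far: 36 -> 23 -> 40 -> 12 -> 16 -> 11

36 -> 23 -> 40 -> 12 -> 16 -> 11 -> None


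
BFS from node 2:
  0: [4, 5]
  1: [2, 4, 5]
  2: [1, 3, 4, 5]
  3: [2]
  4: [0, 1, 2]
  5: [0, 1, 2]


Visit 2, enqueue [1, 3, 4, 5]
Visit 1, enqueue []
Visit 3, enqueue []
Visit 4, enqueue [0]
Visit 5, enqueue []
Visit 0, enqueue []

BFS order: [2, 1, 3, 4, 5, 0]


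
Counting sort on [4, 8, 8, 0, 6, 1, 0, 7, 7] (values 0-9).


Input: [4, 8, 8, 0, 6, 1, 0, 7, 7]
Counts: [2, 1, 0, 0, 1, 0, 1, 2, 2, 0]

Sorted: [0, 0, 1, 4, 6, 7, 7, 8, 8]


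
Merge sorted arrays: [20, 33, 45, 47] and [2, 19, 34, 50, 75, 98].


Take 2 from B
Take 19 from B
Take 20 from A
Take 33 from A
Take 34 from B
Take 45 from A
Take 47 from A

Merged: [2, 19, 20, 33, 34, 45, 47, 50, 75, 98]


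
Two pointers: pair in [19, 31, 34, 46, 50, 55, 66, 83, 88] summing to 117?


lo=0(19)+hi=8(88)=107
lo=1(31)+hi=8(88)=119
lo=1(31)+hi=7(83)=114
lo=2(34)+hi=7(83)=117

Yes: 34+83=117


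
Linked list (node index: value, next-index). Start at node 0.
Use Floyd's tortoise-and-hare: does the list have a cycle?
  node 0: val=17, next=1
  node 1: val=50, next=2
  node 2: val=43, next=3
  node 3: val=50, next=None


Floyd's tortoise (slow, +1) and hare (fast, +2):
  init: slow=0, fast=0
  step 1: slow=1, fast=2
  step 2: fast 2->3->None, no cycle

Cycle: no


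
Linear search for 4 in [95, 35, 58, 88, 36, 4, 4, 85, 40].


i=0: 95!=4
i=1: 35!=4
i=2: 58!=4
i=3: 88!=4
i=4: 36!=4
i=5: 4==4 found!

Found at 5, 6 comps


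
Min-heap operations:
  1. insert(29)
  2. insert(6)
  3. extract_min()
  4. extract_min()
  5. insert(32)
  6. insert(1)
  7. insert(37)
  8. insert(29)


insert(29) -> [29]
insert(6) -> [6, 29]
extract_min()->6, [29]
extract_min()->29, []
insert(32) -> [32]
insert(1) -> [1, 32]
insert(37) -> [1, 32, 37]
insert(29) -> [1, 29, 37, 32]

Final heap: [1, 29, 37, 32]


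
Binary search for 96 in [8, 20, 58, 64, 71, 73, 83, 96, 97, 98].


Step 1: lo=0, hi=9, mid=4, val=71
Step 2: lo=5, hi=9, mid=7, val=96

Found at index 7


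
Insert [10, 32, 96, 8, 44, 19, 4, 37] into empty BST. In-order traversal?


Insert 10: root
Insert 32: R from 10
Insert 96: R from 10 -> R from 32
Insert 8: L from 10
Insert 44: R from 10 -> R from 32 -> L from 96
Insert 19: R from 10 -> L from 32
Insert 4: L from 10 -> L from 8
Insert 37: R from 10 -> R from 32 -> L from 96 -> L from 44

In-order: [4, 8, 10, 19, 32, 37, 44, 96]


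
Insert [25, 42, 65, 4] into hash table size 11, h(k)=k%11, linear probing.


Insert 25: h=3 -> slot 3
Insert 42: h=9 -> slot 9
Insert 65: h=10 -> slot 10
Insert 4: h=4 -> slot 4

Table: [None, None, None, 25, 4, None, None, None, None, 42, 65]


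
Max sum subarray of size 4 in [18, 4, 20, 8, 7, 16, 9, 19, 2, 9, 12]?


[0:4]: 50
[1:5]: 39
[2:6]: 51
[3:7]: 40
[4:8]: 51
[5:9]: 46
[6:10]: 39
[7:11]: 42

Max: 51 at [2:6]


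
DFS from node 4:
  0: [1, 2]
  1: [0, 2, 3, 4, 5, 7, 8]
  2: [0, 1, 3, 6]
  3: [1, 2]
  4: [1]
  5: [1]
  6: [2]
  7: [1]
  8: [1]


Visit 4, push [1]
Visit 1, push [8, 7, 5, 3, 2, 0]
Visit 0, push [2]
Visit 2, push [6, 3]
Visit 3, push []
Visit 6, push []
Visit 5, push []
Visit 7, push []
Visit 8, push []

DFS order: [4, 1, 0, 2, 3, 6, 5, 7, 8]


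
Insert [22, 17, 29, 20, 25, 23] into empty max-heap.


Insert 22: [22]
Insert 17: [22, 17]
Insert 29: [29, 17, 22]
Insert 20: [29, 20, 22, 17]
Insert 25: [29, 25, 22, 17, 20]
Insert 23: [29, 25, 23, 17, 20, 22]

Final heap: [29, 25, 23, 17, 20, 22]


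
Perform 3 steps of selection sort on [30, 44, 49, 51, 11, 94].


Initial: [30, 44, 49, 51, 11, 94]
Step 1: min=11 at 4
  Swap: [11, 44, 49, 51, 30, 94]
Step 2: min=30 at 4
  Swap: [11, 30, 49, 51, 44, 94]
Step 3: min=44 at 4
  Swap: [11, 30, 44, 51, 49, 94]

After 3 steps: [11, 30, 44, 51, 49, 94]


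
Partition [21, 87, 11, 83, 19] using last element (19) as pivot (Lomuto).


Pivot: 19
  11 <= 19: swap -> [11, 87, 21, 83, 19]
Place pivot at 1: [11, 19, 21, 83, 87]

Partitioned: [11, 19, 21, 83, 87]


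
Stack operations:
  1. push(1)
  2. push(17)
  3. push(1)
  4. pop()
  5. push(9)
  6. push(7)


push(1) -> [1]
push(17) -> [1, 17]
push(1) -> [1, 17, 1]
pop()->1, [1, 17]
push(9) -> [1, 17, 9]
push(7) -> [1, 17, 9, 7]

Final stack: [1, 17, 9, 7]


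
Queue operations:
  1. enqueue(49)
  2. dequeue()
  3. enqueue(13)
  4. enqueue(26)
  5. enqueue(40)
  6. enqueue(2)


enqueue(49) -> [49]
dequeue()->49, []
enqueue(13) -> [13]
enqueue(26) -> [13, 26]
enqueue(40) -> [13, 26, 40]
enqueue(2) -> [13, 26, 40, 2]

Final queue: [13, 26, 40, 2]


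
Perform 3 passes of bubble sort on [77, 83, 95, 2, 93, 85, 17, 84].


Initial: [77, 83, 95, 2, 93, 85, 17, 84]
Pass 1: [77, 83, 2, 93, 85, 17, 84, 95] (5 swaps)
Pass 2: [77, 2, 83, 85, 17, 84, 93, 95] (4 swaps)
Pass 3: [2, 77, 83, 17, 84, 85, 93, 95] (3 swaps)

After 3 passes: [2, 77, 83, 17, 84, 85, 93, 95]


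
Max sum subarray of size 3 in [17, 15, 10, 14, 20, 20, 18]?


[0:3]: 42
[1:4]: 39
[2:5]: 44
[3:6]: 54
[4:7]: 58

Max: 58 at [4:7]


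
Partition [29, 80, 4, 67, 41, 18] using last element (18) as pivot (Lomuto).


Pivot: 18
  4 <= 18: swap -> [4, 80, 29, 67, 41, 18]
Place pivot at 1: [4, 18, 29, 67, 41, 80]

Partitioned: [4, 18, 29, 67, 41, 80]


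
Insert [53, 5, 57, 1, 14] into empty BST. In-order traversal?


Insert 53: root
Insert 5: L from 53
Insert 57: R from 53
Insert 1: L from 53 -> L from 5
Insert 14: L from 53 -> R from 5

In-order: [1, 5, 14, 53, 57]
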